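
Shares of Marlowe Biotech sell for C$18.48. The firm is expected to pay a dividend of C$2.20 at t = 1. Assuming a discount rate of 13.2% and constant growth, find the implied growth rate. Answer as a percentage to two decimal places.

From P₀ = D₁/(r − g), the implied growth is g = r − D₁/P₀.
g = 0.132 − 2.20/18.48 = 0.132 − 0.11905 = 0.01295

1.30%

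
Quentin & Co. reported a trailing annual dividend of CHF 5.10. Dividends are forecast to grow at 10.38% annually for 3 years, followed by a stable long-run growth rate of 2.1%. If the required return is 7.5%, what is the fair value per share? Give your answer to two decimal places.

Two-stage DDM. Project D₁…D_3 at 0.1038, terminal growth 0.021, discount at r = 0.075.
D_1 = 5.6294
D_2 = 6.2137
D_3 = 6.8587
Terminal value at t=3: TV = D_4/(r−g) = 7.0027/(0.075−0.021) = 129.6801
P₀ = 5.6294/(1+0.075)^1 + 6.2137/(1+0.075)^2 + 6.8587/(1+0.075)^3 + 129.6801/(1+0.075)^3 = 120.5219

CHF 120.52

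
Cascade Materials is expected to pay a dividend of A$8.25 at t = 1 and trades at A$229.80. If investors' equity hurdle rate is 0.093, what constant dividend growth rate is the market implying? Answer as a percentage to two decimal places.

From P₀ = D₁/(r − g), the implied growth is g = r − D₁/P₀.
g = 0.093 − 8.25/229.80 = 0.093 − 0.03590 = 0.05710

5.71%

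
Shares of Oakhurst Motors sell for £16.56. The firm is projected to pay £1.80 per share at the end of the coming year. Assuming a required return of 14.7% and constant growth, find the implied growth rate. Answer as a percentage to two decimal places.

3.83%

From P₀ = D₁/(r − g), the implied growth is g = r − D₁/P₀.
g = 0.147 − 1.80/16.56 = 0.147 − 0.10870 = 0.03830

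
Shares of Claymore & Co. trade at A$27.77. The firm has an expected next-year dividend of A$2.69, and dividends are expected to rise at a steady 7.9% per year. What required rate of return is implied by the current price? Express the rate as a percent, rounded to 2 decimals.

17.59%

Rearranging the constant-growth DDM: r = D₁/P₀ + g.
r = 2.6900 / 27.77 + 0.079 = 0.09687 + 0.079 = 0.17587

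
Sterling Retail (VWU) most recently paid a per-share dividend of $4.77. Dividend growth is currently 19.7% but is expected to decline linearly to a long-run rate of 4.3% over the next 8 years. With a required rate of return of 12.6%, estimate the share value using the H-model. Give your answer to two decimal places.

H-model: P₀ = D₀[(1+g_L) + H(g_S−g_L)]/(r−g_L), with H = 8/2 = 4.
P₀ = 4.77 × [(1+0.043) + 4×(0.197−0.043)] / (0.126−0.043)
   = 4.77 × 1.6590 / 0.083 = 95.3425

$95.34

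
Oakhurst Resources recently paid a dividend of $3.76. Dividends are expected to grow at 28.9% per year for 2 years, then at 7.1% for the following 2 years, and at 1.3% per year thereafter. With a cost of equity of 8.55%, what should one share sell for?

Three-stage DDM. Project D₁…D_4; terminal Gordon value at t=4 with g = 0.013; discount at r = 0.0855.
D_1 = 4.8466
D_2 = 6.2473
D_3 = 6.6909
D_4 = 7.1659
TV_4 = 7.2591/(0.0855−0.013) = 100.1254
P₀ = Σ Dₜ/(1+r)ᵗ + TV_4/(1+r)^4 = 92.2740

$92.27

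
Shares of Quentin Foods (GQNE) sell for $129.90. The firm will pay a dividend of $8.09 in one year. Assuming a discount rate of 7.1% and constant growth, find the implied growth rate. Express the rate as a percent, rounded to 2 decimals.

0.87%

From P₀ = D₁/(r − g), the implied growth is g = r − D₁/P₀.
g = 0.071 − 8.09/129.90 = 0.071 − 0.06228 = 0.00872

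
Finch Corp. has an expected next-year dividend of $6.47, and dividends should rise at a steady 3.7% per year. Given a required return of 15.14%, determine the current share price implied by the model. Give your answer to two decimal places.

Gordon growth model: P₀ = D₁/(r − g), with D₁ = 6.47 given directly.
P₀ = 6.4700 / (0.1514 − 0.037) = 6.4700 / 0.1144 = 56.5559

$56.56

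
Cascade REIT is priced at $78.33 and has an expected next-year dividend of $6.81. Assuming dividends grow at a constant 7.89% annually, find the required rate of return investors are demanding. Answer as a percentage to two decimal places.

16.58%

Rearranging the constant-growth DDM: r = D₁/P₀ + g.
r = 6.8100 / 78.33 + 0.0789 = 0.08694 + 0.0789 = 0.16584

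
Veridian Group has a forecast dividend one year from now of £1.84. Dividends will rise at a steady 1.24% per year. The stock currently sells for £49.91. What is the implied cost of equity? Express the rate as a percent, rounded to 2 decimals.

Rearranging the constant-growth DDM: r = D₁/P₀ + g.
r = 1.8400 / 49.91 + 0.0124 = 0.03687 + 0.0124 = 0.04927

4.93%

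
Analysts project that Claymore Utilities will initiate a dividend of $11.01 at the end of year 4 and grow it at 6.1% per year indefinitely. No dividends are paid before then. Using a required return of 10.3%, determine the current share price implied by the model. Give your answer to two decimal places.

$195.35

Deferred-dividend DDM. At t=3 the remaining stream is a growing perpetuity with first payment D_4 = 11.01.
V_3 = D_4/(r−g) = 11.01/(0.103−0.061) = 262.1429
P₀ = V_3/(1+r)^3 = 262.1429/(1+0.103)^3 = 195.3491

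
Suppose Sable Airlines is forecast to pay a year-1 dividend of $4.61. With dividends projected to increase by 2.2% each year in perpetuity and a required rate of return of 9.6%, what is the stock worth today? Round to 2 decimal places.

Gordon growth model: P₀ = D₁/(r − g), with D₁ = 4.61 given directly.
P₀ = 4.6100 / (0.096 − 0.022) = 4.6100 / 0.074 = 62.2973

$62.30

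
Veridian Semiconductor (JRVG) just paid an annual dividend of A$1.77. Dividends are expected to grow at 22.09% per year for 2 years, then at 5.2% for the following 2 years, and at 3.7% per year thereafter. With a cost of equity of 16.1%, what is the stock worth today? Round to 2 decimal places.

Three-stage DDM. Project D₁…D_4; terminal Gordon value at t=4 with g = 0.037; discount at r = 0.161.
D_1 = 2.1610
D_2 = 2.6384
D_3 = 2.7756
D_4 = 2.9199
TV_4 = 3.0279/(0.161−0.037) = 24.4187
P₀ = Σ Dₜ/(1+r)ᵗ + TV_4/(1+r)^4 = 20.6391

A$20.64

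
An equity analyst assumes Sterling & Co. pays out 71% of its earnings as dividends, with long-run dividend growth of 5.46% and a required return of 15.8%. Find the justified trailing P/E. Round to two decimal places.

7.24

Justified trailing P/E = b(1+g)/(r−g) = 0.71×(1+0.0546)/(0.158−0.0546) = 7.2415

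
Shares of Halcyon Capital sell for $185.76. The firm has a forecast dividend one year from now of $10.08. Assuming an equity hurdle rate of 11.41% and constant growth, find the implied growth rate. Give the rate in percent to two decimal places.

From P₀ = D₁/(r − g), the implied growth is g = r − D₁/P₀.
g = 0.1141 − 10.08/185.76 = 0.1141 − 0.05426 = 0.05984

5.98%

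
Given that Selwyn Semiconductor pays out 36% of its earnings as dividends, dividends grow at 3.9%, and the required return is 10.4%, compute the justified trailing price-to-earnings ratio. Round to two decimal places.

5.75

Justified trailing P/E = b(1+g)/(r−g) = 0.36×(1+0.039)/(0.104−0.039) = 5.7545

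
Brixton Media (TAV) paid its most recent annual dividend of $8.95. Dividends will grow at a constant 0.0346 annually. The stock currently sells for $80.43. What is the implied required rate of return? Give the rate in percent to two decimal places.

Rearranging the constant-growth DDM: r = D₁/P₀ + g.
D₁ = 8.95 × (1 + 0.0346) = 9.2597.
r = 9.2597 / 80.43 + 0.0346 = 0.11513 + 0.0346 = 0.14973

14.97%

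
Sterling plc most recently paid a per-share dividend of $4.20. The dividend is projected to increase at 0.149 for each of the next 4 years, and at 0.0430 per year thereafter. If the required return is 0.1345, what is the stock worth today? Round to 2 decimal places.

$67.71

Two-stage DDM. Project D₁…D_4 at 0.149, terminal growth 0.043, discount at r = 0.1345.
D_1 = 4.8258
D_2 = 5.5448
D_3 = 6.3710
D_4 = 7.3203
Terminal value at t=4: TV = D_5/(r−g) = 7.6351/(0.1345−0.043) = 83.4435
P₀ = 4.8258/(1+0.1345)^1 + 5.5448/(1+0.1345)^2 + 6.3710/(1+0.1345)^3 + 7.3203/(1+0.1345)^4 + 83.4435/(1+0.1345)^4 = 67.7140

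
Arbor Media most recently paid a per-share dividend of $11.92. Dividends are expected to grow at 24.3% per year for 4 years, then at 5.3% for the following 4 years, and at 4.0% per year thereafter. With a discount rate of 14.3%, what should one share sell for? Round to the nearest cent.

$234.87

Three-stage DDM. Project D₁…D_8; terminal Gordon value at t=8 with g = 0.04; discount at r = 0.143.
D_1 = 14.8166
D_2 = 18.4170
D_3 = 22.8923
D_4 = 28.4551
D_5 = 29.9633
D_6 = 31.5513
D_7 = 33.2235
D_8 = 34.9844
TV_8 = 36.3838/(0.143−0.04) = 353.2404
P₀ = Σ Dₜ/(1+r)ᵗ + TV_8/(1+r)^8 = 234.8695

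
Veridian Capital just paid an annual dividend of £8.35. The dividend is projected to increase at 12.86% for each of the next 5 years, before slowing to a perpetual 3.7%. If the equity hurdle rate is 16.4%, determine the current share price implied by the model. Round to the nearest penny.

Two-stage DDM. Project D₁…D_5 at 0.1286, terminal growth 0.037, discount at r = 0.164.
D_1 = 9.4238
D_2 = 10.6357
D_3 = 12.0035
D_4 = 13.5471
D_5 = 15.2893
Terminal value at t=5: TV = D_6/(r−g) = 15.8550/(0.164−0.037) = 124.8423
P₀ = 9.4238/(1+0.164)^1 + 10.6357/(1+0.164)^2 + 12.0035/(1+0.164)^3 + 13.5471/(1+0.164)^4 + 15.2893/(1+0.164)^5 + 124.8423/(1+0.164)^5 = 96.5166

£96.52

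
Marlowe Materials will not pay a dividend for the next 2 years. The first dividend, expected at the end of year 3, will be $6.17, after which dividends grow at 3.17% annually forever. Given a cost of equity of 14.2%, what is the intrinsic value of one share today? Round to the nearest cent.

$42.89

Deferred-dividend DDM. At t=2 the remaining stream is a growing perpetuity with first payment D_3 = 6.17.
V_2 = D_3/(r−g) = 6.17/(0.142−0.0317) = 55.9383
P₀ = V_2/(1+r)^2 = 55.9383/(1+0.142)^2 = 42.8921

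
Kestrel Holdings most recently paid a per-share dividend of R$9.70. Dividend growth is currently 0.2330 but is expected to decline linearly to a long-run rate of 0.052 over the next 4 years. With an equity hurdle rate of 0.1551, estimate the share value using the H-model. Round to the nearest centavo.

R$133.03

H-model: P₀ = D₀[(1+g_L) + H(g_S−g_L)]/(r−g_L), with H = 4/2 = 2.
P₀ = 9.70 × [(1+0.052) + 2×(0.233−0.052)] / (0.1551−0.052)
   = 9.70 × 1.4140 / 0.1031 = 133.0339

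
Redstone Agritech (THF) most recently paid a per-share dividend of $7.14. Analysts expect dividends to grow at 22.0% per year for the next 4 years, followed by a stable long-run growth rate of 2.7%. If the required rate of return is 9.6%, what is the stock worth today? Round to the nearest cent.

Two-stage DDM. Project D₁…D_4 at 0.22, terminal growth 0.027, discount at r = 0.096.
D_1 = 8.7108
D_2 = 10.6272
D_3 = 12.9652
D_4 = 15.8175
Terminal value at t=4: TV = D_5/(r−g) = 16.2446/(0.096−0.027) = 235.4284
P₀ = 8.7108/(1+0.096)^1 + 10.6272/(1+0.096)^2 + 12.9652/(1+0.096)^3 + 15.8175/(1+0.096)^4 + 235.4284/(1+0.096)^4 = 200.7660

$200.77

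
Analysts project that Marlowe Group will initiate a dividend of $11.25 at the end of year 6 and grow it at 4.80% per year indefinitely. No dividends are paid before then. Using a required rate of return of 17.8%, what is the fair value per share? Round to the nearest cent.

$38.15

Deferred-dividend DDM. At t=5 the remaining stream is a growing perpetuity with first payment D_6 = 11.25.
V_5 = D_6/(r−g) = 11.25/(0.178−0.048) = 86.5385
P₀ = V_5/(1+r)^5 = 86.5385/(1+0.178)^5 = 38.1490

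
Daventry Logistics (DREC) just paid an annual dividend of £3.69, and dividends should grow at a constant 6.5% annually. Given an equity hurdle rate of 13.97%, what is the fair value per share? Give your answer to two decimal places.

Gordon growth model: P₀ = D₁/(r − g). D₁ = 3.69 × (1 + 0.065) = 3.9298.
P₀ = 3.9298 / (0.1397 − 0.065) = 3.9298 / 0.0747 = 52.6084

£52.61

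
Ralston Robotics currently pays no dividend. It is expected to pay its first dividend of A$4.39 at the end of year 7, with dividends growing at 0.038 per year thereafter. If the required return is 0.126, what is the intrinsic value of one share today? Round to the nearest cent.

A$24.48

Deferred-dividend DDM. At t=6 the remaining stream is a growing perpetuity with first payment D_7 = 4.39.
V_6 = D_7/(r−g) = 4.39/(0.126−0.038) = 49.8864
P₀ = V_6/(1+r)^6 = 49.8864/(1+0.126)^6 = 24.4766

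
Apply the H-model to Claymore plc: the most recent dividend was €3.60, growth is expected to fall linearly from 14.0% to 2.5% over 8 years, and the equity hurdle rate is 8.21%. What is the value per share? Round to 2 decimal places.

€93.63

H-model: P₀ = D₀[(1+g_L) + H(g_S−g_L)]/(r−g_L), with H = 8/2 = 4.
P₀ = 3.60 × [(1+0.025) + 4×(0.14−0.025)] / (0.0821−0.025)
   = 3.60 × 1.4850 / 0.0571 = 93.6252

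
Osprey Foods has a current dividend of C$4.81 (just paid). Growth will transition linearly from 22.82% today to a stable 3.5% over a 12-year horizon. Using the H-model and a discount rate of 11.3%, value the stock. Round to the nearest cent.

H-model: P₀ = D₀[(1+g_L) + H(g_S−g_L)]/(r−g_L), with H = 12/2 = 6.
P₀ = 4.81 × [(1+0.035) + 6×(0.2282−0.035)] / (0.113−0.035)
   = 4.81 × 2.1942 / 0.078 = 135.3090

C$135.31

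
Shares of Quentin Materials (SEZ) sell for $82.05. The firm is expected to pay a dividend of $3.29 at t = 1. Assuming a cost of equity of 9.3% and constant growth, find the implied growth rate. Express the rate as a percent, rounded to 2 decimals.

From P₀ = D₁/(r − g), the implied growth is g = r − D₁/P₀.
g = 0.093 − 3.29/82.05 = 0.093 − 0.04010 = 0.05290

5.29%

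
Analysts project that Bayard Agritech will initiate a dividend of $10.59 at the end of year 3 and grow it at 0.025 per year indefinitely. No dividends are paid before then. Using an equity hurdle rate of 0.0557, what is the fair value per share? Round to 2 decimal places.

$309.51

Deferred-dividend DDM. At t=2 the remaining stream is a growing perpetuity with first payment D_3 = 10.59.
V_2 = D_3/(r−g) = 10.59/(0.0557−0.025) = 344.9511
P₀ = V_2/(1+r)^2 = 344.9511/(1+0.0557)^2 = 309.5113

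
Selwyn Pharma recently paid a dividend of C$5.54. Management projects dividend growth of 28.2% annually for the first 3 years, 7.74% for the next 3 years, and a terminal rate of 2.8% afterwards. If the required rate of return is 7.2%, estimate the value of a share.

C$277.47

Three-stage DDM. Project D₁…D_6; terminal Gordon value at t=6 with g = 0.028; discount at r = 0.072.
D_1 = 7.1023
D_2 = 9.1051
D_3 = 11.6728
D_4 = 12.5762
D_5 = 13.5496
D_6 = 14.5984
TV_6 = 15.0071/(0.072−0.028) = 341.0713
P₀ = Σ Dₜ/(1+r)ᵗ + TV_6/(1+r)^6 = 277.4746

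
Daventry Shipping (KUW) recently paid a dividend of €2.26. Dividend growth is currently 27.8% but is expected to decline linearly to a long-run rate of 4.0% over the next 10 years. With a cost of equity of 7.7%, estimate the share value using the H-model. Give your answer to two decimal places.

€136.21

H-model: P₀ = D₀[(1+g_L) + H(g_S−g_L)]/(r−g_L), with H = 10/2 = 5.
P₀ = 2.26 × [(1+0.04) + 5×(0.278−0.04)] / (0.077−0.04)
   = 2.26 × 2.2300 / 0.037 = 136.2108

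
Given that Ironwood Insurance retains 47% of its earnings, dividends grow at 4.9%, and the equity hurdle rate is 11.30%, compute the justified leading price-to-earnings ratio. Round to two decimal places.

8.28

Payout ratio b = 1 − 0.47 = 0.53.
Justified leading P/E = b/(r−g) = 0.53/(0.113−0.049) = 8.2812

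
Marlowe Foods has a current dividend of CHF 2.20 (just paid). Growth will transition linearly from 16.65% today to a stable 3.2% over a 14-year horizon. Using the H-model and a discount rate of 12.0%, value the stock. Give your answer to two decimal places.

H-model: P₀ = D₀[(1+g_L) + H(g_S−g_L)]/(r−g_L), with H = 14/2 = 7.
P₀ = 2.20 × [(1+0.032) + 7×(0.1665−0.032)] / (0.12−0.032)
   = 2.20 × 1.9735 / 0.088 = 49.3375

CHF 49.34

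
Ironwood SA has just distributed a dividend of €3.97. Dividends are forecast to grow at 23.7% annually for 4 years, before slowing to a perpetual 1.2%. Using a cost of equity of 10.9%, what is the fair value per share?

€85.14

Two-stage DDM. Project D₁…D_4 at 0.237, terminal growth 0.012, discount at r = 0.109.
D_1 = 4.9109
D_2 = 6.0748
D_3 = 7.5145
D_4 = 9.2954
Terminal value at t=4: TV = D_5/(r−g) = 9.4070/(0.109−0.012) = 96.9791
P₀ = 4.9109/(1+0.109)^1 + 6.0748/(1+0.109)^2 + 7.5145/(1+0.109)^3 + 9.2954/(1+0.109)^4 + 96.9791/(1+0.109)^4 = 85.1361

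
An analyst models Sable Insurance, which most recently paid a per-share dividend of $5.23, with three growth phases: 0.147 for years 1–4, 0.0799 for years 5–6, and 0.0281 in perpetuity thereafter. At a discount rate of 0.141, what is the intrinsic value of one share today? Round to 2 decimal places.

$74.60

Three-stage DDM. Project D₁…D_6; terminal Gordon value at t=6 with g = 0.0281; discount at r = 0.141.
D_1 = 5.9988
D_2 = 6.8806
D_3 = 7.8921
D_4 = 9.0522
D_5 = 9.7755
D_6 = 10.5566
TV_6 = 10.8532/(0.141−0.0281) = 96.1311
P₀ = Σ Dₜ/(1+r)ᵗ + TV_6/(1+r)^6 = 74.6018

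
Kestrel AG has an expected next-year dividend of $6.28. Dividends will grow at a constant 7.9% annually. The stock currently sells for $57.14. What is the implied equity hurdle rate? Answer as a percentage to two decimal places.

18.89%

Rearranging the constant-growth DDM: r = D₁/P₀ + g.
r = 6.2800 / 57.14 + 0.079 = 0.10991 + 0.079 = 0.18891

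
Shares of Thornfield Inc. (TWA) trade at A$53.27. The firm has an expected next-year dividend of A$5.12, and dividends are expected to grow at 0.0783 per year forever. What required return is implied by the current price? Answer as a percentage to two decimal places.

17.44%

Rearranging the constant-growth DDM: r = D₁/P₀ + g.
r = 5.1200 / 53.27 + 0.0783 = 0.09611 + 0.0783 = 0.17441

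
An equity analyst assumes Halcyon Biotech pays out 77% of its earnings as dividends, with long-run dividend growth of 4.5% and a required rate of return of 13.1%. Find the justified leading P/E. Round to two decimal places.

Justified leading P/E = b/(r−g) = 0.77/(0.131−0.045) = 8.9535

8.95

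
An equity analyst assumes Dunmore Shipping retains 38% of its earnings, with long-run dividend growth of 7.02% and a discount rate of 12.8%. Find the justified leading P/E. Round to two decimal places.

10.73

Payout ratio b = 1 − 0.38 = 0.62.
Justified leading P/E = b/(r−g) = 0.62/(0.128−0.0702) = 10.7266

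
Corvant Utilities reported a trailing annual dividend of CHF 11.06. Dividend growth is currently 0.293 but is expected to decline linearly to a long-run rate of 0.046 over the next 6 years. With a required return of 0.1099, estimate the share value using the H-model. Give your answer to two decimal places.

H-model: P₀ = D₀[(1+g_L) + H(g_S−g_L)]/(r−g_L), with H = 6/2 = 3.
P₀ = 11.06 × [(1+0.046) + 3×(0.293−0.046)] / (0.1099−0.046)
   = 11.06 × 1.7870 / 0.0639 = 309.2992

CHF 309.30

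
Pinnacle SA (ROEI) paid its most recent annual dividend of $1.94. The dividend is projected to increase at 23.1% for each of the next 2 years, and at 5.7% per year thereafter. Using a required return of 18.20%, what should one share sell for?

Two-stage DDM. Project D₁…D_2 at 0.231, terminal growth 0.057, discount at r = 0.182.
D_1 = 2.3881
D_2 = 2.9398
Terminal value at t=2: TV = D_3/(r−g) = 3.1074/(0.182−0.057) = 24.8590
P₀ = 2.3881/(1+0.182)^1 + 2.9398/(1+0.182)^2 + 24.8590/(1+0.182)^2 = 21.9175

$21.92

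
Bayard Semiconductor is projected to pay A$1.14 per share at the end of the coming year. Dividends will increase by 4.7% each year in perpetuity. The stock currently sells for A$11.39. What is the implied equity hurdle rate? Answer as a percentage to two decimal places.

Rearranging the constant-growth DDM: r = D₁/P₀ + g.
r = 1.1400 / 11.39 + 0.047 = 0.10009 + 0.047 = 0.14709

14.71%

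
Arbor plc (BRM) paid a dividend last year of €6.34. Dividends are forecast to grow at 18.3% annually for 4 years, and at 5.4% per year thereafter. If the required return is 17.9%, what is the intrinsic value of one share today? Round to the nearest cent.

€79.76

Two-stage DDM. Project D₁…D_4 at 0.183, terminal growth 0.054, discount at r = 0.179.
D_1 = 7.5002
D_2 = 8.8728
D_3 = 10.4965
D_4 = 12.4173
Terminal value at t=4: TV = D_5/(r−g) = 13.0879/(0.179−0.054) = 104.7029
P₀ = 7.5002/(1+0.179)^1 + 8.8728/(1+0.179)^2 + 10.4965/(1+0.179)^3 + 12.4173/(1+0.179)^4 + 104.7029/(1+0.179)^4 = 79.7639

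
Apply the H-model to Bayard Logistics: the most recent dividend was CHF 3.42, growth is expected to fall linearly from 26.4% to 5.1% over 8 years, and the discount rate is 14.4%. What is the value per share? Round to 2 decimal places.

CHF 69.98

H-model: P₀ = D₀[(1+g_L) + H(g_S−g_L)]/(r−g_L), with H = 8/2 = 4.
P₀ = 3.42 × [(1+0.051) + 4×(0.264−0.051)] / (0.144−0.051)
   = 3.42 × 1.9030 / 0.093 = 69.9813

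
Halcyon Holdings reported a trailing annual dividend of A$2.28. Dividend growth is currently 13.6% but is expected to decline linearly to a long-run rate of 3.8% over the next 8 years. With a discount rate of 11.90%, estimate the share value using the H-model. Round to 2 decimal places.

A$40.25

H-model: P₀ = D₀[(1+g_L) + H(g_S−g_L)]/(r−g_L), with H = 8/2 = 4.
P₀ = 2.28 × [(1+0.038) + 4×(0.136−0.038)] / (0.119−0.038)
   = 2.28 × 1.4300 / 0.081 = 40.2519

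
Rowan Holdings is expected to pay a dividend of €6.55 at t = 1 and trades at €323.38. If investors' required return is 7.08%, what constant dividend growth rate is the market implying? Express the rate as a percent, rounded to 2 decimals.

5.05%

From P₀ = D₁/(r − g), the implied growth is g = r − D₁/P₀.
g = 0.0708 − 6.55/323.38 = 0.0708 − 0.02025 = 0.05055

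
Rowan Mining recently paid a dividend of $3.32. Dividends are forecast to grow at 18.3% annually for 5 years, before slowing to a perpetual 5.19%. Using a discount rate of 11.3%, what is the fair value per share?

Two-stage DDM. Project D₁…D_5 at 0.183, terminal growth 0.0519, discount at r = 0.113.
D_1 = 3.9276
D_2 = 4.6463
D_3 = 5.4966
D_4 = 6.5025
D_5 = 7.6924
Terminal value at t=5: TV = D_6/(r−g) = 8.0916/(0.113−0.0519) = 132.4326
P₀ = 3.9276/(1+0.113)^1 + 4.6463/(1+0.113)^2 + 5.4966/(1+0.113)^3 + 6.5025/(1+0.113)^4 + 7.6924/(1+0.113)^5 + 132.4326/(1+0.113)^5 = 97.5463

$97.55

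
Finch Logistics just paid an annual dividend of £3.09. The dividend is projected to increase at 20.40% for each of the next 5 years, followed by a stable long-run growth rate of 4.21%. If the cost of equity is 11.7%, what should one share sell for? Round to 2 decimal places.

£82.01

Two-stage DDM. Project D₁…D_5 at 0.204, terminal growth 0.0421, discount at r = 0.117.
D_1 = 3.7204
D_2 = 4.4793
D_3 = 5.3931
D_4 = 6.4933
D_5 = 7.8179
Terminal value at t=5: TV = D_6/(r−g) = 8.1470/(0.117−0.0421) = 108.7723
P₀ = 3.7204/(1+0.117)^1 + 4.4793/(1+0.117)^2 + 5.3931/(1+0.117)^3 + 6.4933/(1+0.117)^4 + 7.8179/(1+0.117)^5 + 108.7723/(1+0.117)^5 = 82.0112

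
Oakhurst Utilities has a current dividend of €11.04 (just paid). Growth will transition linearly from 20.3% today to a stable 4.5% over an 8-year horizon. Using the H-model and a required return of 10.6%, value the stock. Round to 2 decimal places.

H-model: P₀ = D₀[(1+g_L) + H(g_S−g_L)]/(r−g_L), with H = 8/2 = 4.
P₀ = 11.04 × [(1+0.045) + 4×(0.203−0.045)] / (0.106−0.045)
   = 11.04 × 1.6770 / 0.061 = 303.5095

€303.51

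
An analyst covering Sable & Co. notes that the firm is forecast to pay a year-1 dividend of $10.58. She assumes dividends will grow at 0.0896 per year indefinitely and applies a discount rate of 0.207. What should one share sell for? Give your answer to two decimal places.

Gordon growth model: P₀ = D₁/(r − g), with D₁ = 10.58 given directly.
P₀ = 10.5800 / (0.207 − 0.0896) = 10.5800 / 0.1174 = 90.1193

$90.12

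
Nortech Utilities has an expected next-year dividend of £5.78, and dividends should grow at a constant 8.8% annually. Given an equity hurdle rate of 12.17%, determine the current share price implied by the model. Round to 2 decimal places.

£171.51

Gordon growth model: P₀ = D₁/(r − g), with D₁ = 5.78 given directly.
P₀ = 5.7800 / (0.1217 − 0.088) = 5.7800 / 0.0337 = 171.5134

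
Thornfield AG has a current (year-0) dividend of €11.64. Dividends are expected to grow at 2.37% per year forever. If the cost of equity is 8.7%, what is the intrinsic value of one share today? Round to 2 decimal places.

€188.24

Gordon growth model: P₀ = D₁/(r − g). D₁ = 11.64 × (1 + 0.0237) = 11.9159.
P₀ = 11.9159 / (0.087 − 0.0237) = 11.9159 / 0.0633 = 188.2444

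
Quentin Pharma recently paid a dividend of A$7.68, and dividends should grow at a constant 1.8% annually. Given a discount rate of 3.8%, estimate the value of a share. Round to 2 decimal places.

Gordon growth model: P₀ = D₁/(r − g). D₁ = 7.68 × (1 + 0.018) = 7.8182.
P₀ = 7.8182 / (0.038 − 0.018) = 7.8182 / 0.02 = 390.9120

A$390.91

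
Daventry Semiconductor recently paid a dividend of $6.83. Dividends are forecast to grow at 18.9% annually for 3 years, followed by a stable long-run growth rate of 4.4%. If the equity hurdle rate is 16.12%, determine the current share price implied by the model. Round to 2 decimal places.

Two-stage DDM. Project D₁…D_3 at 0.189, terminal growth 0.044, discount at r = 0.1612.
D_1 = 8.1209
D_2 = 9.6557
D_3 = 11.4806
Terminal value at t=3: TV = D_4/(r−g) = 11.9858/(0.1612−0.044) = 102.2679
P₀ = 8.1209/(1+0.1612)^1 + 9.6557/(1+0.1612)^2 + 11.4806/(1+0.1612)^3 + 102.2679/(1+0.1612)^3 = 86.8026

$86.80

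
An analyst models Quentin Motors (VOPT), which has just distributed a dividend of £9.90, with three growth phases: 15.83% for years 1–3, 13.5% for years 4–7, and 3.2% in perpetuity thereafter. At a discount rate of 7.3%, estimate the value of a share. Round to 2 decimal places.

£484.56

Three-stage DDM. Project D₁…D_7; terminal Gordon value at t=7 with g = 0.032; discount at r = 0.073.
D_1 = 11.4672
D_2 = 13.2824
D_3 = 15.3850
D_4 = 17.4620
D_5 = 19.8194
D_6 = 22.4950
D_7 = 25.5318
TV_7 = 26.3488/(0.073−0.032) = 642.6546
P₀ = Σ Dₜ/(1+r)ᵗ + TV_7/(1+r)^7 = 484.5619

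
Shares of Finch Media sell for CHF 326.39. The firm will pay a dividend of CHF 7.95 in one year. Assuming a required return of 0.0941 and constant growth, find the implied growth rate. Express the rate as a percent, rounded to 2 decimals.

From P₀ = D₁/(r − g), the implied growth is g = r − D₁/P₀.
g = 0.0941 − 7.95/326.39 = 0.0941 − 0.02436 = 0.06974

6.97%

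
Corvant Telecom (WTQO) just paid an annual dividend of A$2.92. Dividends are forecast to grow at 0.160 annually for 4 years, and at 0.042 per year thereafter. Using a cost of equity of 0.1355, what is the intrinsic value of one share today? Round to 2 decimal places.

A$47.77

Two-stage DDM. Project D₁…D_4 at 0.16, terminal growth 0.042, discount at r = 0.1355.
D_1 = 3.3872
D_2 = 3.9292
D_3 = 4.5578
D_4 = 5.2871
Terminal value at t=4: TV = D_5/(r−g) = 5.5091/(0.1355−0.042) = 58.9211
P₀ = 3.3872/(1+0.1355)^1 + 3.9292/(1+0.1355)^2 + 4.5578/(1+0.1355)^3 + 5.2871/(1+0.1355)^4 + 58.9211/(1+0.1355)^4 = 47.7661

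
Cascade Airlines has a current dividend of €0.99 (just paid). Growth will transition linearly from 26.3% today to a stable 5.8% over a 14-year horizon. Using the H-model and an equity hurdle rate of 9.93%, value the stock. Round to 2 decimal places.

H-model: P₀ = D₀[(1+g_L) + H(g_S−g_L)]/(r−g_L), with H = 14/2 = 7.
P₀ = 0.99 × [(1+0.058) + 7×(0.263−0.058)] / (0.0993−0.058)
   = 0.99 × 2.4930 / 0.0413 = 59.7596

€59.76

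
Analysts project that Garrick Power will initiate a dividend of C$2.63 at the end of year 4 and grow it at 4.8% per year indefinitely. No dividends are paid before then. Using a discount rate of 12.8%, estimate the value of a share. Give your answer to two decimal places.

Deferred-dividend DDM. At t=3 the remaining stream is a growing perpetuity with first payment D_4 = 2.63.
V_3 = D_4/(r−g) = 2.63/(0.128−0.048) = 32.8750
P₀ = V_3/(1+r)^3 = 32.8750/(1+0.128)^3 = 22.9054

C$22.91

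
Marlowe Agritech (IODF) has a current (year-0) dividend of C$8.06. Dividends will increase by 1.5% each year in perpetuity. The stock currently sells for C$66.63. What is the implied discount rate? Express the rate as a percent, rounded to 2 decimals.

Rearranging the constant-growth DDM: r = D₁/P₀ + g.
D₁ = 8.06 × (1 + 0.015) = 8.1809.
r = 8.1809 / 66.63 + 0.015 = 0.12278 + 0.015 = 0.13778

13.78%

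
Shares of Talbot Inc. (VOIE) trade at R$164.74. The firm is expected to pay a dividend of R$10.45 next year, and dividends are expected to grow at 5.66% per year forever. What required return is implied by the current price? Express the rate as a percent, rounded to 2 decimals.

12.00%

Rearranging the constant-growth DDM: r = D₁/P₀ + g.
r = 10.4500 / 164.74 + 0.0566 = 0.06343 + 0.0566 = 0.12003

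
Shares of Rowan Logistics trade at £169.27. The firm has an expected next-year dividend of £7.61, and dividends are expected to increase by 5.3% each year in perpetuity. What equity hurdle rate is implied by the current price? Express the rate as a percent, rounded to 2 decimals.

9.80%

Rearranging the constant-growth DDM: r = D₁/P₀ + g.
r = 7.6100 / 169.27 + 0.053 = 0.04496 + 0.053 = 0.09796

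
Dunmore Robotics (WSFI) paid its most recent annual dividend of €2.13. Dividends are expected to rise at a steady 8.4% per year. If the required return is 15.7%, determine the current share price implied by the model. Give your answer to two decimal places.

Gordon growth model: P₀ = D₁/(r − g). D₁ = 2.13 × (1 + 0.084) = 2.3089.
P₀ = 2.3089 / (0.157 − 0.084) = 2.3089 / 0.073 = 31.6290

€31.63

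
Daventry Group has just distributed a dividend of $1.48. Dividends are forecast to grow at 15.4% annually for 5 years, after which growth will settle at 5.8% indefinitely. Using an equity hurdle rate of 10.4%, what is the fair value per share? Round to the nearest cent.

Two-stage DDM. Project D₁…D_5 at 0.154, terminal growth 0.058, discount at r = 0.104.
D_1 = 1.7079
D_2 = 1.9709
D_3 = 2.2745
D_4 = 2.6247
D_5 = 3.0289
Terminal value at t=5: TV = D_6/(r−g) = 3.2046/(0.104−0.058) = 69.6656
P₀ = 1.7079/(1+0.104)^1 + 1.9709/(1+0.104)^2 + 2.2745/(1+0.104)^3 + 2.6247/(1+0.104)^4 + 3.0289/(1+0.104)^5 + 69.6656/(1+0.104)^5 = 50.9471

$50.95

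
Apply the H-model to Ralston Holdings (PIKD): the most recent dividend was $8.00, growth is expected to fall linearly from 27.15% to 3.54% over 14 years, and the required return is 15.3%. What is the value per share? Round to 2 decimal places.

H-model: P₀ = D₀[(1+g_L) + H(g_S−g_L)]/(r−g_L), with H = 14/2 = 7.
P₀ = 8.00 × [(1+0.0354) + 7×(0.2715−0.0354)] / (0.153−0.0354)
   = 8.00 × 2.6881 / 0.1176 = 182.8639

$182.86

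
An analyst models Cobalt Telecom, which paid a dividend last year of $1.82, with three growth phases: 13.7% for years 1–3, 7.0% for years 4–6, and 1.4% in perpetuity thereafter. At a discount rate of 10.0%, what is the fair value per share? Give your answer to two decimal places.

$33.35

Three-stage DDM. Project D₁…D_6; terminal Gordon value at t=6 with g = 0.014; discount at r = 0.1.
D_1 = 2.0693
D_2 = 2.3528
D_3 = 2.6752
D_4 = 2.8624
D_5 = 3.0628
D_6 = 3.2772
TV_6 = 3.3231/(0.1−0.014) = 38.6406
P₀ = Σ Dₜ/(1+r)ᵗ + TV_6/(1+r)^6 = 33.3540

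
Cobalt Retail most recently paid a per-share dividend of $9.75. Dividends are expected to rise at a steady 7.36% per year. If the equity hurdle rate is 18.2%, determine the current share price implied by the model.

Gordon growth model: P₀ = D₁/(r − g). D₁ = 9.75 × (1 + 0.0736) = 10.4676.
P₀ = 10.4676 / (0.182 − 0.0736) = 10.4676 / 0.1084 = 96.5646

$96.56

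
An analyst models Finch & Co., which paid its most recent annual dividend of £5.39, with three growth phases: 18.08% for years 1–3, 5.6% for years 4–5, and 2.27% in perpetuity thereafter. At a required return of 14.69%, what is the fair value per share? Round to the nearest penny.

£68.61

Three-stage DDM. Project D₁…D_5; terminal Gordon value at t=5 with g = 0.0227; discount at r = 0.1469.
D_1 = 6.3645
D_2 = 7.5152
D_3 = 8.8740
D_4 = 9.3709
D_5 = 9.8957
TV_5 = 10.1203/(0.1469−0.0227) = 81.4840
P₀ = Σ Dₜ/(1+r)ᵗ + TV_5/(1+r)^5 = 68.6101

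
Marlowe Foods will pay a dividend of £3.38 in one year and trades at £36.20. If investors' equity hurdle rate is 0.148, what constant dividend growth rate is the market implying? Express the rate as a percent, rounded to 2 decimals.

From P₀ = D₁/(r − g), the implied growth is g = r − D₁/P₀.
g = 0.148 − 3.38/36.20 = 0.148 − 0.09337 = 0.05463

5.46%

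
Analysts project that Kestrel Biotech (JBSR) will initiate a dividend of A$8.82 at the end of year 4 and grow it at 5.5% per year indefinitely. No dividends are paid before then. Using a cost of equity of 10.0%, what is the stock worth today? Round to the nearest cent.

Deferred-dividend DDM. At t=3 the remaining stream is a growing perpetuity with first payment D_4 = 8.82.
V_3 = D_4/(r−g) = 8.82/(0.1−0.055) = 196.0000
P₀ = V_3/(1+r)^3 = 196.0000/(1+0.1)^3 = 147.2577

A$147.26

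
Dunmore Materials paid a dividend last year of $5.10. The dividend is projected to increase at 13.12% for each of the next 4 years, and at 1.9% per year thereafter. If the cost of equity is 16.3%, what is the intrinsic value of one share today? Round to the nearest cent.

Two-stage DDM. Project D₁…D_4 at 0.1312, terminal growth 0.019, discount at r = 0.163.
D_1 = 5.7691
D_2 = 6.5260
D_3 = 7.3822
D_4 = 8.3508
Terminal value at t=4: TV = D_5/(r−g) = 8.5095/(0.163−0.019) = 59.0935
P₀ = 5.7691/(1+0.163)^1 + 6.5260/(1+0.163)^2 + 7.3822/(1+0.163)^3 + 8.3508/(1+0.163)^4 + 59.0935/(1+0.163)^4 = 51.3445

$51.34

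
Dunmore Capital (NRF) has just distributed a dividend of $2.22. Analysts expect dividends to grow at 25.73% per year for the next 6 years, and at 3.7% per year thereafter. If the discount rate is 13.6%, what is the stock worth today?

$62.03

Two-stage DDM. Project D₁…D_6 at 0.2573, terminal growth 0.037, discount at r = 0.136.
D_1 = 2.7912
D_2 = 3.5094
D_3 = 4.4123
D_4 = 5.5476
D_5 = 6.9751
D_6 = 8.7697
Terminal value at t=6: TV = D_7/(r−g) = 9.0942/(0.136−0.037) = 91.8608
P₀ = 2.7912/(1+0.136)^1 + 3.5094/(1+0.136)^2 + 4.4123/(1+0.136)^3 + 5.5476/(1+0.136)^4 + 6.9751/(1+0.136)^5 + 8.7697/(1+0.136)^6 + 91.8608/(1+0.136)^6 = 62.0273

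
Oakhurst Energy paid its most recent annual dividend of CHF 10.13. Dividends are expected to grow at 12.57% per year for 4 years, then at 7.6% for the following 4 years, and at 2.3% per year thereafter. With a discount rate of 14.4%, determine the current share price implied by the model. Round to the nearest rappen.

Three-stage DDM. Project D₁…D_8; terminal Gordon value at t=8 with g = 0.023; discount at r = 0.144.
D_1 = 11.4033
D_2 = 12.8367
D_3 = 14.4503
D_4 = 16.2667
D_5 = 17.5030
D_6 = 18.8332
D_7 = 20.2645
D_8 = 21.8047
TV_8 = 22.3062/(0.144−0.023) = 184.3484
P₀ = Σ Dₜ/(1+r)ᵗ + TV_8/(1+r)^8 = 134.4339

CHF 134.43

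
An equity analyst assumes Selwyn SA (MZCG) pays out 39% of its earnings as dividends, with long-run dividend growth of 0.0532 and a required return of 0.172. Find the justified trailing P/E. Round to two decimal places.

Justified trailing P/E = b(1+g)/(r−g) = 0.39×(1+0.0532)/(0.172−0.0532) = 3.4575

3.46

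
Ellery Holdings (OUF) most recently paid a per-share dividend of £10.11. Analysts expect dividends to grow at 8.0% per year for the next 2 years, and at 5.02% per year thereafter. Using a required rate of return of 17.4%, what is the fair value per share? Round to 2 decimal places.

Two-stage DDM. Project D₁…D_2 at 0.08, terminal growth 0.0502, discount at r = 0.174.
D_1 = 10.9188
D_2 = 11.7923
Terminal value at t=2: TV = D_3/(r−g) = 12.3843/(0.174−0.0502) = 100.0346
P₀ = 10.9188/(1+0.174)^1 + 11.7923/(1+0.174)^2 + 100.0346/(1+0.174)^2 = 90.4358

£90.44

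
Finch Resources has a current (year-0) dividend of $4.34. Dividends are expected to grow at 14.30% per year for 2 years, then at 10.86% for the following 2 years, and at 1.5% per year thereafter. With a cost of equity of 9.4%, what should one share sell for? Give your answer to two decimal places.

$81.44

Three-stage DDM. Project D₁…D_4; terminal Gordon value at t=4 with g = 0.015; discount at r = 0.094.
D_1 = 4.9606
D_2 = 5.6700
D_3 = 6.2857
D_4 = 6.9684
TV_4 = 7.0729/(0.094−0.015) = 89.5305
P₀ = Σ Dₜ/(1+r)ᵗ + TV_4/(1+r)^4 = 81.4405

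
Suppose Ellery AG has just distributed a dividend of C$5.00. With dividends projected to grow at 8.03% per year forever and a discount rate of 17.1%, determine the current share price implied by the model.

C$59.55

Gordon growth model: P₀ = D₁/(r − g). D₁ = 5.00 × (1 + 0.0803) = 5.4015.
P₀ = 5.4015 / (0.171 − 0.0803) = 5.4015 / 0.0907 = 59.5535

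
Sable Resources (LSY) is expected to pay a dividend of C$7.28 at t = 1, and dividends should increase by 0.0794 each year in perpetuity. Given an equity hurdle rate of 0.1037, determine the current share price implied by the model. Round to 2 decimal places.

Gordon growth model: P₀ = D₁/(r − g), with D₁ = 7.28 given directly.
P₀ = 7.2800 / (0.1037 − 0.0794) = 7.2800 / 0.0243 = 299.5885

C$299.59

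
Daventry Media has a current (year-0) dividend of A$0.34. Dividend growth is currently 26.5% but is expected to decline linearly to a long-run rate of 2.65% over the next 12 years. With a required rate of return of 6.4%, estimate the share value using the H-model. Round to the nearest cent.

A$22.28

H-model: P₀ = D₀[(1+g_L) + H(g_S−g_L)]/(r−g_L), with H = 12/2 = 6.
P₀ = 0.34 × [(1+0.0265) + 6×(0.265−0.0265)] / (0.064−0.0265)
   = 0.34 × 2.4575 / 0.0375 = 22.2813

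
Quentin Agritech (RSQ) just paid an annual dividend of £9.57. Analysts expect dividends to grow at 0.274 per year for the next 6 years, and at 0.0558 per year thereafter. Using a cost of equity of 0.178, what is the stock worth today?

£208.51

Two-stage DDM. Project D₁…D_6 at 0.274, terminal growth 0.0558, discount at r = 0.178.
D_1 = 12.1922
D_2 = 15.5328
D_3 = 19.7888
D_4 = 25.2110
D_5 = 32.1188
D_6 = 40.9193
Terminal value at t=6: TV = D_7/(r−g) = 43.2026/(0.178−0.0558) = 353.5403
P₀ = 12.1922/(1+0.178)^1 + 15.5328/(1+0.178)^2 + 19.7888/(1+0.178)^3 + 25.2110/(1+0.178)^4 + 32.1188/(1+0.178)^5 + 40.9193/(1+0.178)^6 + 353.5403/(1+0.178)^6 = 208.5150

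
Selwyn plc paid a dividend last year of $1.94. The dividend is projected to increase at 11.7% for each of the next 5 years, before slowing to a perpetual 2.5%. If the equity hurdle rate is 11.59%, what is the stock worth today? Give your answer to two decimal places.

$31.71

Two-stage DDM. Project D₁…D_5 at 0.117, terminal growth 0.025, discount at r = 0.1159.
D_1 = 2.1670
D_2 = 2.4205
D_3 = 2.7037
D_4 = 3.0201
D_5 = 3.3734
Terminal value at t=5: TV = D_6/(r−g) = 3.4577/(0.1159−0.025) = 38.0389
P₀ = 2.1670/(1+0.1159)^1 + 2.4205/(1+0.1159)^2 + 2.7037/(1+0.1159)^3 + 3.0201/(1+0.1159)^4 + 3.3734/(1+0.1159)^5 + 38.0389/(1+0.1159)^5 = 31.7124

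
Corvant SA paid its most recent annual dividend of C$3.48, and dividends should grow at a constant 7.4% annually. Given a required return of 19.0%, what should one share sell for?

Gordon growth model: P₀ = D₁/(r − g). D₁ = 3.48 × (1 + 0.074) = 3.7375.
P₀ = 3.7375 / (0.19 − 0.074) = 3.7375 / 0.116 = 32.2200

C$32.22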